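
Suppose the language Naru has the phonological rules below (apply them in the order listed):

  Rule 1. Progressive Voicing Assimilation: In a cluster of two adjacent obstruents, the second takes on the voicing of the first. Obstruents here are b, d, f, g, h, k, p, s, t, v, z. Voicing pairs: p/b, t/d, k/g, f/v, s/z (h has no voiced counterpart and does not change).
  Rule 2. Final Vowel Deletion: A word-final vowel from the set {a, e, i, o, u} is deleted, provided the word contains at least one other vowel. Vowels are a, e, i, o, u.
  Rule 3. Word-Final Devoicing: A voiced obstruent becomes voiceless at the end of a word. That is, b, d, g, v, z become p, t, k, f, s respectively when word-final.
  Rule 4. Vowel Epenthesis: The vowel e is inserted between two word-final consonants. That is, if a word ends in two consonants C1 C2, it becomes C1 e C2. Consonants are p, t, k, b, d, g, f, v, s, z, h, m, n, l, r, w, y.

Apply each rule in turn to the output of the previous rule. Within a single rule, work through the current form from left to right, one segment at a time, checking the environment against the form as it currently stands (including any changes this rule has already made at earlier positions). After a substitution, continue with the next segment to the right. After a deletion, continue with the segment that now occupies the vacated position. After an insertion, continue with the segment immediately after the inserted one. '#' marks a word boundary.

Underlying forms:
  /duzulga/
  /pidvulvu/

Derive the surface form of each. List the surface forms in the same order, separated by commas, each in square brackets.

[duzulek], [pidvulef]

/duzulga/:
  Rule 1 Progressive Voicing Assimilation: no change — [duzulga]
  Rule 2 Final Vowel Deletion: [duzulga] → [duzulg]
  Rule 3 Word-Final Devoicing: [duzulg] → [duzulk]
  Rule 4 Vowel Epenthesis: [duzulk] → [duzulek]
/pidvulvu/:
  Rule 1 Progressive Voicing Assimilation: no change — [pidvulvu]
  Rule 2 Final Vowel Deletion: [pidvulvu] → [pidvulv]
  Rule 3 Word-Final Devoicing: [pidvulv] → [pidvulf]
  Rule 4 Vowel Epenthesis: [pidvulf] → [pidvulef]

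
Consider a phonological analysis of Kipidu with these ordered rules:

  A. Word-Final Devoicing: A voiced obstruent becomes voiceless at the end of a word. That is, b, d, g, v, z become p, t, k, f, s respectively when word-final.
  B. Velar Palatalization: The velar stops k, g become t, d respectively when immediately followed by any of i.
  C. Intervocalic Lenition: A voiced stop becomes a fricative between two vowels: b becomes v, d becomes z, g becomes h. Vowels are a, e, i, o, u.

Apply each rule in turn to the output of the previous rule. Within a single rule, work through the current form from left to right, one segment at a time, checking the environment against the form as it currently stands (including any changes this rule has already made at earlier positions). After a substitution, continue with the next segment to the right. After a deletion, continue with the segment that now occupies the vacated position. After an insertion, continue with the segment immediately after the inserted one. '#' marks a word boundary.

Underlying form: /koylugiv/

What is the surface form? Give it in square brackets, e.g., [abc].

A Word-Final Devoicing: [koylugiv] → [koylugif]
B Velar Palatalization: [koylugif] → [koyludif]
C Intervocalic Lenition: [koyludif] → [koyluzif]

[koyluzif]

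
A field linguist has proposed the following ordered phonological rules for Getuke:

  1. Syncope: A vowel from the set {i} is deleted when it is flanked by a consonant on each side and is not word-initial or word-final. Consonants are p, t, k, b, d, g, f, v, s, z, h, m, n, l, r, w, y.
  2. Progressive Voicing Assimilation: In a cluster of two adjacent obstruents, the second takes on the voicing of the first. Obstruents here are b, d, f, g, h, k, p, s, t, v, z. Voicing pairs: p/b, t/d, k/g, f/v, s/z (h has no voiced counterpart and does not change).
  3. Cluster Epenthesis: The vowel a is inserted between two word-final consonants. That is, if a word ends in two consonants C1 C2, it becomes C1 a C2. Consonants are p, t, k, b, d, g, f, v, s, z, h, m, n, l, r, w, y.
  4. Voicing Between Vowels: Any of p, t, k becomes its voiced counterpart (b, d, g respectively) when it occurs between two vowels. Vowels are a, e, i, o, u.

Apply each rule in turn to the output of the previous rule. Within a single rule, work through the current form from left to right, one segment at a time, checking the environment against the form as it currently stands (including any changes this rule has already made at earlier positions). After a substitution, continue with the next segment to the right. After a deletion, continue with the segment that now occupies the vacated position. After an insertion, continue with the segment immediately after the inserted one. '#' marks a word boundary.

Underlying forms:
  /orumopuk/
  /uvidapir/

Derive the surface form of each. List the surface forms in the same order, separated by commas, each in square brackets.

/orumopuk/:
  1 Syncope: no change — [orumopuk]
  2 Progressive Voicing Assimilation: no change — [orumopuk]
  3 Cluster Epenthesis: no change — [orumopuk]
  4 Voicing Between Vowels: [orumopuk] → [orumobuk]
/uvidapir/:
  1 Syncope: [uvidapir] → [uvdapr]
  2 Progressive Voicing Assimilation: no change — [uvdapr]
  3 Cluster Epenthesis: [uvdapr] → [uvdapar]
  4 Voicing Between Vowels: [uvdapar] → [uvdabar]

[orumobuk], [uvdabar]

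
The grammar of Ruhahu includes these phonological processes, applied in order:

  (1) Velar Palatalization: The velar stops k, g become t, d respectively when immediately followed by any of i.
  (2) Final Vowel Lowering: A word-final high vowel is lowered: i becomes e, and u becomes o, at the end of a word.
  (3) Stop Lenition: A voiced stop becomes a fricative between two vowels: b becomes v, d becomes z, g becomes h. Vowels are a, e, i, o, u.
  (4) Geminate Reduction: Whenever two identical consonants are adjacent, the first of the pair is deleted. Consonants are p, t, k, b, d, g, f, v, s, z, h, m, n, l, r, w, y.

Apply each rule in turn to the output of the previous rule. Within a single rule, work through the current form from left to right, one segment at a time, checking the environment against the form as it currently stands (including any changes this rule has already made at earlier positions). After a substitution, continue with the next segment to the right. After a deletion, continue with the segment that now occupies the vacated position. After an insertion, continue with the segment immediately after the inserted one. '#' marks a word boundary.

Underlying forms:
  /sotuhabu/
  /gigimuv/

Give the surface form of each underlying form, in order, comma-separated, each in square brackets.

[sotuhavo], [dizimuv]

/sotuhabu/:
  (1) Velar Palatalization: no change — [sotuhabu]
  (2) Final Vowel Lowering: [sotuhabu] → [sotuhabo]
  (3) Stop Lenition: [sotuhabo] → [sotuhavo]
  (4) Geminate Reduction: no change — [sotuhavo]
/gigimuv/:
  (1) Velar Palatalization: [gigimuv] → [didimuv]
  (2) Final Vowel Lowering: no change — [didimuv]
  (3) Stop Lenition: [didimuv] → [dizimuv]
  (4) Geminate Reduction: no change — [dizimuv]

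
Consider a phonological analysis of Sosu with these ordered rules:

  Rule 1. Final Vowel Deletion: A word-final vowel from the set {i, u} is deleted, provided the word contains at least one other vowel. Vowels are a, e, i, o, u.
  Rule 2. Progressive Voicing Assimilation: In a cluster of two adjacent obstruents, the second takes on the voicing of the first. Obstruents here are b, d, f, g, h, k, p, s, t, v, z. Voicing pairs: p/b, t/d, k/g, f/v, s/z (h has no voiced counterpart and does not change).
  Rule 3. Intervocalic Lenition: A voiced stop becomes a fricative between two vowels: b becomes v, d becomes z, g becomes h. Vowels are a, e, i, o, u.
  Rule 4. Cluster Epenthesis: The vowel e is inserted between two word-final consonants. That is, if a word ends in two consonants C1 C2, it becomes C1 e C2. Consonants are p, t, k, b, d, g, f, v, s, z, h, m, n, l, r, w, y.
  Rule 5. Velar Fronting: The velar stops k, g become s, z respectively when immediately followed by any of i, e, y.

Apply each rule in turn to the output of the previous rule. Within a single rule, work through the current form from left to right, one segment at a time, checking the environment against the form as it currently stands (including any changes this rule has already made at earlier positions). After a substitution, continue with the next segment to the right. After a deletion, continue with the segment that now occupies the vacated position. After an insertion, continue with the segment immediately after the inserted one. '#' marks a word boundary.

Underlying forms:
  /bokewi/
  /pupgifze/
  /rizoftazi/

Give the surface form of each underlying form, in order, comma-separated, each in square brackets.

[bosew], [pupsifse], [rizoftaz]

/bokewi/:
  Rule 1 Final Vowel Deletion: [bokewi] → [bokew]
  Rule 2 Progressive Voicing Assimilation: no change — [bokew]
  Rule 3 Intervocalic Lenition: no change — [bokew]
  Rule 4 Cluster Epenthesis: no change — [bokew]
  Rule 5 Velar Fronting: [bokew] → [bosew]
/pupgifze/:
  Rule 1 Final Vowel Deletion: no change — [pupgifze]
  Rule 2 Progressive Voicing Assimilation: [pupgifze] → [pupkifse]
  Rule 3 Intervocalic Lenition: no change — [pupkifse]
  Rule 4 Cluster Epenthesis: no change — [pupkifse]
  Rule 5 Velar Fronting: [pupkifse] → [pupsifse]
/rizoftazi/:
  Rule 1 Final Vowel Deletion: [rizoftazi] → [rizoftaz]
  Rule 2 Progressive Voicing Assimilation: no change — [rizoftaz]
  Rule 3 Intervocalic Lenition: no change — [rizoftaz]
  Rule 4 Cluster Epenthesis: no change — [rizoftaz]
  Rule 5 Velar Fronting: no change — [rizoftaz]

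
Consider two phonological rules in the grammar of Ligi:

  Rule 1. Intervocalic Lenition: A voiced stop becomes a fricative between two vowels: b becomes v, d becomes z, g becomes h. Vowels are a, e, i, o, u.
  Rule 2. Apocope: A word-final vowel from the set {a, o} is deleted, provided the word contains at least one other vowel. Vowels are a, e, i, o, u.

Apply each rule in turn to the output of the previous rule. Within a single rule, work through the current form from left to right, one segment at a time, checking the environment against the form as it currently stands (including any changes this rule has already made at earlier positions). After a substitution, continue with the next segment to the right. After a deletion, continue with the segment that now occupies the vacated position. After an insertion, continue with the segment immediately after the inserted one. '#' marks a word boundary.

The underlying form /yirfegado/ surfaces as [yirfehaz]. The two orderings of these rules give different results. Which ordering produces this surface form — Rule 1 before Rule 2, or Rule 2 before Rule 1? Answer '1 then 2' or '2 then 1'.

1 then 2

Order 1 then 2:
  1 Intervocalic Lenition: [yirfegado] → [yirfehazo]
  2 Apocope: [yirfehazo] → [yirfehaz]
  result: [yirfehaz]
Order 2 then 1:
  2 Apocope: [yirfegado] → [yirfegad]
  1 Intervocalic Lenition: [yirfegad] → [yirfehad]
  result: [yirfehad]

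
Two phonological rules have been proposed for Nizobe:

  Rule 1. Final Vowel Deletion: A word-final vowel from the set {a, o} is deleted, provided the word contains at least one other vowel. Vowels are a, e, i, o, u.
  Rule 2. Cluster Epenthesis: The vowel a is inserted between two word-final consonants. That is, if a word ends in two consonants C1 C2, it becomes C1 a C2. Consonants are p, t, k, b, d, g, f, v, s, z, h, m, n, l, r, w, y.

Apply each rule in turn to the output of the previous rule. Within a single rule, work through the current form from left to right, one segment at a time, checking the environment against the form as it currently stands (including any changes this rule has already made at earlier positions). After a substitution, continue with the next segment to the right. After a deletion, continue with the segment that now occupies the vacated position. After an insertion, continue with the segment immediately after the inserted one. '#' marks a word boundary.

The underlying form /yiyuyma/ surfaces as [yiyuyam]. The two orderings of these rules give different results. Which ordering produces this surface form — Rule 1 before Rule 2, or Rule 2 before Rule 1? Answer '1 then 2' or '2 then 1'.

1 then 2

Order 1 then 2:
  1 Final Vowel Deletion: [yiyuyma] → [yiyuym]
  2 Cluster Epenthesis: [yiyuym] → [yiyuyam]
  result: [yiyuyam]
Order 2 then 1:
  2 Cluster Epenthesis: no change — [yiyuyma]
  1 Final Vowel Deletion: [yiyuyma] → [yiyuym]
  result: [yiyuym]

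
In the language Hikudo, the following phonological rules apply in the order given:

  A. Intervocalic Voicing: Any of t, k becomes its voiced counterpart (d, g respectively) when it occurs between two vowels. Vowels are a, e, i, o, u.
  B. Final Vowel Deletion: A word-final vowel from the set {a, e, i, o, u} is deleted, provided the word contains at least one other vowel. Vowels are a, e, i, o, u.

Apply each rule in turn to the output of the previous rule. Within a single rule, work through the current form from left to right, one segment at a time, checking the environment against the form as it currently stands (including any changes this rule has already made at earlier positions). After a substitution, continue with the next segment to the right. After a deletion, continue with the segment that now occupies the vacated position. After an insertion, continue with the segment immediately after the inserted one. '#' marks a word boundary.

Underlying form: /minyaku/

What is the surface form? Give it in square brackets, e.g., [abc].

A Intervocalic Voicing: [minyaku] → [minyagu]
B Final Vowel Deletion: [minyagu] → [minyag]

[minyag]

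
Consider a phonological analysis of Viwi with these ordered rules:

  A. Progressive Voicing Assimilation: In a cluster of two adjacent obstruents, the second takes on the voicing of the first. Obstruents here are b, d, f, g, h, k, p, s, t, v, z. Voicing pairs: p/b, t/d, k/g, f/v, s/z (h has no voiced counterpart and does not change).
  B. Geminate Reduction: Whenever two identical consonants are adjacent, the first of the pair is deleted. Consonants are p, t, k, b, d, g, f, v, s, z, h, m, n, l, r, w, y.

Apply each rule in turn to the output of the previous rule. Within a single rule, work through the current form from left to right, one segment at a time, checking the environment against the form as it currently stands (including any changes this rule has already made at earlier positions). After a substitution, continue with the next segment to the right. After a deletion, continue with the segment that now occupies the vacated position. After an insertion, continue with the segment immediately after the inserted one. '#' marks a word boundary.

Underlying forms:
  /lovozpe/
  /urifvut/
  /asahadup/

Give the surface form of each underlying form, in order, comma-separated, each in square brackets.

[lovozbe], [urifut], [asahadup]

/lovozpe/:
  A Progressive Voicing Assimilation: [lovozpe] → [lovozbe]
  B Geminate Reduction: no change — [lovozbe]
/urifvut/:
  A Progressive Voicing Assimilation: [urifvut] → [uriffut]
  B Geminate Reduction: [uriffut] → [urifut]
/asahadup/:
  A Progressive Voicing Assimilation: no change — [asahadup]
  B Geminate Reduction: no change — [asahadup]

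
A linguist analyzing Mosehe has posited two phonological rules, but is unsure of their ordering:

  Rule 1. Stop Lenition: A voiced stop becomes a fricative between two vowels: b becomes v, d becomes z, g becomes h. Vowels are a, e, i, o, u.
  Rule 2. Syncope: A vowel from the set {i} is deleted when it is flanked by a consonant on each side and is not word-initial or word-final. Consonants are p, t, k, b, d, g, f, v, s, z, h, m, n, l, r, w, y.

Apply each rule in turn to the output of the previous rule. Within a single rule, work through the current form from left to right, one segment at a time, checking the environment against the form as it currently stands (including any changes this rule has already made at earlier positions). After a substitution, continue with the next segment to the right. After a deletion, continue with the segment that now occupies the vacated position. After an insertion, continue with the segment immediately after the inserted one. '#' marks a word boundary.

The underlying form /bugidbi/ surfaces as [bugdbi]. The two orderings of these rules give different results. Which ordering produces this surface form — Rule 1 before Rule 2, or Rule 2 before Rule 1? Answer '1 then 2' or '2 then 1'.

Order 1 then 2:
  1 Stop Lenition: [bugidbi] → [buhidbi]
  2 Syncope: [buhidbi] → [buhdbi]
  result: [buhdbi]
Order 2 then 1:
  2 Syncope: [bugidbi] → [bugdbi]
  1 Stop Lenition: no change — [bugdbi]
  result: [bugdbi]

2 then 1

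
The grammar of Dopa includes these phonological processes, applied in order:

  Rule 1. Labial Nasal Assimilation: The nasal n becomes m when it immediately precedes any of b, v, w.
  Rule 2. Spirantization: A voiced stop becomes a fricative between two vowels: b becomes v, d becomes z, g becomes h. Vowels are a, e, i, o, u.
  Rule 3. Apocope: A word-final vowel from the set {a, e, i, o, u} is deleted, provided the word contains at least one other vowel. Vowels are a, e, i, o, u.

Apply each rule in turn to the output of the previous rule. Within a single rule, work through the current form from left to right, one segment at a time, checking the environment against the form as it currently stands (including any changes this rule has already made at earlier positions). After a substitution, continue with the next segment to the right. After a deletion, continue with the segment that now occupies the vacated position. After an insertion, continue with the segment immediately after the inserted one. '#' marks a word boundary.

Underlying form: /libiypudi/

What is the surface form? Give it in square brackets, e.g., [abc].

[liviypuz]

Rule 1 Labial Nasal Assimilation: no change — [libiypudi]
Rule 2 Spirantization: [libiypudi] → [liviypuzi]
Rule 3 Apocope: [liviypuzi] → [liviypuz]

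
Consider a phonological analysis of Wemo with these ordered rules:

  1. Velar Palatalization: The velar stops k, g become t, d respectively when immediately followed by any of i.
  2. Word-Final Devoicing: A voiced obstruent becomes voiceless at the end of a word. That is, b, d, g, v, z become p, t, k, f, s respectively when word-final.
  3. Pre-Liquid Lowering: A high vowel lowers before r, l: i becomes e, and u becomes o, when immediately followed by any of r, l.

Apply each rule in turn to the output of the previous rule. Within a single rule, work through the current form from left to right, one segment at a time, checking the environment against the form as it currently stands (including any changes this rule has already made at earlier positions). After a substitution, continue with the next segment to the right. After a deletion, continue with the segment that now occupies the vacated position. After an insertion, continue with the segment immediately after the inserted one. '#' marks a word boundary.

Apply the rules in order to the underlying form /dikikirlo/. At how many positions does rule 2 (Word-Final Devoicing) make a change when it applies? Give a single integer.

1 Velar Palatalization: [dikikirlo] → [dititirlo]
2 Word-Final Devoicing: no change — [dititirlo]
3 Pre-Liquid Lowering: [dititirlo] → [dititerlo]
Rule 2 changed 0 position(s).

0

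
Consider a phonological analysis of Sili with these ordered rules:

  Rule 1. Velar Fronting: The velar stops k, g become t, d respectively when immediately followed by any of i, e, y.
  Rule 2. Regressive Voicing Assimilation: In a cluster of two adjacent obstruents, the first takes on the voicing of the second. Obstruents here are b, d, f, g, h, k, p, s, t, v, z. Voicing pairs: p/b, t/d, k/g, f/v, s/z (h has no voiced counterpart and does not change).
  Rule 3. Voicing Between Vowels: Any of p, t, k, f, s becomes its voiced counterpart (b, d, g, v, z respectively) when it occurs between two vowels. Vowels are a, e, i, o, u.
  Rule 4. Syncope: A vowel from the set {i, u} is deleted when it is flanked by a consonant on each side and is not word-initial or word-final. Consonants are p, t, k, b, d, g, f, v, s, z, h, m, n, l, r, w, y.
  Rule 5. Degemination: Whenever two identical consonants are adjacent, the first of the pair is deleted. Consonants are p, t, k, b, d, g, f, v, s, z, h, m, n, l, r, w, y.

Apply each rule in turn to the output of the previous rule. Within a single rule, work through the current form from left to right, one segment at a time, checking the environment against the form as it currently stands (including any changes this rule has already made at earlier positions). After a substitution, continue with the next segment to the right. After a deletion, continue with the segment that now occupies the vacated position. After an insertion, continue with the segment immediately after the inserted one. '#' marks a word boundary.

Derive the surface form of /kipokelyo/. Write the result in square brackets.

[tbodelyo]

Rule 1 Velar Fronting: [kipokelyo] → [tipotelyo]
Rule 2 Regressive Voicing Assimilation: no change — [tipotelyo]
Rule 3 Voicing Between Vowels: [tipotelyo] → [tibodelyo]
Rule 4 Syncope: [tibodelyo] → [tbodelyo]
Rule 5 Degemination: no change — [tbodelyo]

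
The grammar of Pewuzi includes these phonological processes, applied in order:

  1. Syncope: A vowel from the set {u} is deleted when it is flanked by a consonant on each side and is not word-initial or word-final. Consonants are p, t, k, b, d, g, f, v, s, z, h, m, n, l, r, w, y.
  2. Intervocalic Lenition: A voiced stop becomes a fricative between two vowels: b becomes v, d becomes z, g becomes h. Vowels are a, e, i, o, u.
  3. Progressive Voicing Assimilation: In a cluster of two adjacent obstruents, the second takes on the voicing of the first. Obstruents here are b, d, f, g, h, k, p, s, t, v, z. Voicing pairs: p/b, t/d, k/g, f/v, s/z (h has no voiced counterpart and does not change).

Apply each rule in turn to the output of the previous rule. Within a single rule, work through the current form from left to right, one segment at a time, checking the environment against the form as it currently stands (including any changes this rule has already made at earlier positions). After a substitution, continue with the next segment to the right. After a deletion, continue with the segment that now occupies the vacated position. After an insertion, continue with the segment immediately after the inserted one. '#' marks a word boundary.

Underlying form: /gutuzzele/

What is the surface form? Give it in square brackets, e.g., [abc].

1 Syncope: [gutuzzele] → [gtzzele]
2 Intervocalic Lenition: no change — [gtzzele]
3 Progressive Voicing Assimilation: [gtzzele] → [gdzzele]

[gdzzele]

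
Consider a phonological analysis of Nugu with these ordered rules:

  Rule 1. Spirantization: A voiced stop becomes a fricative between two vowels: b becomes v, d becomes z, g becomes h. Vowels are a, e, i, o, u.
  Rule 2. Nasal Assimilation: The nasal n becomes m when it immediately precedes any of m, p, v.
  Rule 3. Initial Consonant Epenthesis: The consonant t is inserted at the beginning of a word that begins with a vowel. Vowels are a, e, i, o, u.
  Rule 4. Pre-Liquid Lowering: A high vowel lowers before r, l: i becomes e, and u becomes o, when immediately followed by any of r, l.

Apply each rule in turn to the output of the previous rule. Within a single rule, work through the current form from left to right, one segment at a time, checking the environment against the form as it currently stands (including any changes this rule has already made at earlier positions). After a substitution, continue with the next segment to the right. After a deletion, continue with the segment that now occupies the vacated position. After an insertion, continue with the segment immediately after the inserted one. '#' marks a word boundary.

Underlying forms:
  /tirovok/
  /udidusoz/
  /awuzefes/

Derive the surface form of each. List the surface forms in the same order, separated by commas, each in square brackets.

[terovok], [tuzizusoz], [tawuzefes]

/tirovok/:
  Rule 1 Spirantization: no change — [tirovok]
  Rule 2 Nasal Assimilation: no change — [tirovok]
  Rule 3 Initial Consonant Epenthesis: no change — [tirovok]
  Rule 4 Pre-Liquid Lowering: [tirovok] → [terovok]
/udidusoz/:
  Rule 1 Spirantization: [udidusoz] → [uzizusoz]
  Rule 2 Nasal Assimilation: no change — [uzizusoz]
  Rule 3 Initial Consonant Epenthesis: [uzizusoz] → [tuzizusoz]
  Rule 4 Pre-Liquid Lowering: no change — [tuzizusoz]
/awuzefes/:
  Rule 1 Spirantization: no change — [awuzefes]
  Rule 2 Nasal Assimilation: no change — [awuzefes]
  Rule 3 Initial Consonant Epenthesis: [awuzefes] → [tawuzefes]
  Rule 4 Pre-Liquid Lowering: no change — [tawuzefes]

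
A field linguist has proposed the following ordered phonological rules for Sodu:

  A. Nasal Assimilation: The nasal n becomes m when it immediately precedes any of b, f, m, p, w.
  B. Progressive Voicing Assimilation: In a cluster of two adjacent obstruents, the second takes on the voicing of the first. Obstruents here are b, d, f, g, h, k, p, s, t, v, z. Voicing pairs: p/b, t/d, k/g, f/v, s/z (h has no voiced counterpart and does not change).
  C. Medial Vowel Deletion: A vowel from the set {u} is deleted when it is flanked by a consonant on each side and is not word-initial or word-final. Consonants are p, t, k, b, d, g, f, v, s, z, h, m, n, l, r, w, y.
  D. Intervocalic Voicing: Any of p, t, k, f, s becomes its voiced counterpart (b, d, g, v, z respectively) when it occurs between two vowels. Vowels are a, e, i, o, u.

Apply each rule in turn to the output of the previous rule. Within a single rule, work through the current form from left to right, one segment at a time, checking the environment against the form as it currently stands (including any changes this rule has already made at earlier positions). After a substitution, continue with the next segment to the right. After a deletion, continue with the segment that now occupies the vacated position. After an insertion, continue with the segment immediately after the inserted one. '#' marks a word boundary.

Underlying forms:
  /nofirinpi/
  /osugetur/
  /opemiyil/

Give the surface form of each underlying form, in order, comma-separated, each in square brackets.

/nofirinpi/:
  A Nasal Assimilation: [nofirinpi] → [nofirimpi]
  B Progressive Voicing Assimilation: no change — [nofirimpi]
  C Medial Vowel Deletion: no change — [nofirimpi]
  D Intervocalic Voicing: [nofirimpi] → [novirimpi]
/osugetur/:
  A Nasal Assimilation: no change — [osugetur]
  B Progressive Voicing Assimilation: no change — [osugetur]
  C Medial Vowel Deletion: [osugetur] → [osgetr]
  D Intervocalic Voicing: no change — [osgetr]
/opemiyil/:
  A Nasal Assimilation: no change — [opemiyil]
  B Progressive Voicing Assimilation: no change — [opemiyil]
  C Medial Vowel Deletion: no change — [opemiyil]
  D Intervocalic Voicing: [opemiyil] → [obemiyil]

[novirimpi], [osgetr], [obemiyil]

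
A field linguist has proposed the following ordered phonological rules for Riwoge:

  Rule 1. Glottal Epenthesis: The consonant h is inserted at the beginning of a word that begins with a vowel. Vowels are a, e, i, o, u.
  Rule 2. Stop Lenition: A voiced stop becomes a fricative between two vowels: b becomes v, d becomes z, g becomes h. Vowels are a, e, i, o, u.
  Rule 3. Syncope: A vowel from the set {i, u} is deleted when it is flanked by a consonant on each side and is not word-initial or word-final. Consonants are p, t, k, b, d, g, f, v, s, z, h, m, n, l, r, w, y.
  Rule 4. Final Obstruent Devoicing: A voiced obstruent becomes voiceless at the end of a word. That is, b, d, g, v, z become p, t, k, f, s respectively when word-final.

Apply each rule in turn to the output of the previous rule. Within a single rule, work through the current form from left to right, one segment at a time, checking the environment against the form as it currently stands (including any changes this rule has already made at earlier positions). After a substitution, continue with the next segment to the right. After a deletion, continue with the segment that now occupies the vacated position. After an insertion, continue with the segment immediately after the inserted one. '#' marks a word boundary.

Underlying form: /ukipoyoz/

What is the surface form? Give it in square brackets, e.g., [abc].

[hkpoyos]

Rule 1 Glottal Epenthesis: [ukipoyoz] → [hukipoyoz]
Rule 2 Stop Lenition: no change — [hukipoyoz]
Rule 3 Syncope: [hukipoyoz] → [hkpoyoz]
Rule 4 Final Obstruent Devoicing: [hkpoyoz] → [hkpoyos]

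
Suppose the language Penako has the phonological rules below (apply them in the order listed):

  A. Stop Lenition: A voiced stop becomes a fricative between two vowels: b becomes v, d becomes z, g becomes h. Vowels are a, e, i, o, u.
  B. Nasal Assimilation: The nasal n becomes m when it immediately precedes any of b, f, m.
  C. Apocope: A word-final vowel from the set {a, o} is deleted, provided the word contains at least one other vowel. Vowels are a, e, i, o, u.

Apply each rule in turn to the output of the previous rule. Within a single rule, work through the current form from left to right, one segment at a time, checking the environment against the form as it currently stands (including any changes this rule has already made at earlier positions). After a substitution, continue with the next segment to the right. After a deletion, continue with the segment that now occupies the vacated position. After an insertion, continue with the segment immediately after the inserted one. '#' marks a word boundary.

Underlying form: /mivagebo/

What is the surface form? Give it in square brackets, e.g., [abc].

[mivahev]

A Stop Lenition: [mivagebo] → [mivahevo]
B Nasal Assimilation: no change — [mivahevo]
C Apocope: [mivahevo] → [mivahev]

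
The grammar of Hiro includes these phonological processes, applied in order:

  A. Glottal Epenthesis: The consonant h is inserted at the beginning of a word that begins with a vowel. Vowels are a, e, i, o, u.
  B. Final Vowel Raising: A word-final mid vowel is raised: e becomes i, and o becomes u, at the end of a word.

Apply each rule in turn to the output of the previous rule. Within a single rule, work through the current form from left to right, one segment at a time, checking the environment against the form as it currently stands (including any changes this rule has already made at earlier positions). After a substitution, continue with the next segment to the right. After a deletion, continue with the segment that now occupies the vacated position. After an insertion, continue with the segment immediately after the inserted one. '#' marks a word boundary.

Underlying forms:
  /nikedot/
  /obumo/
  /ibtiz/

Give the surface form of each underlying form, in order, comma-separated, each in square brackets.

[nikedot], [hobumu], [hibtiz]

/nikedot/:
  A Glottal Epenthesis: no change — [nikedot]
  B Final Vowel Raising: no change — [nikedot]
/obumo/:
  A Glottal Epenthesis: [obumo] → [hobumo]
  B Final Vowel Raising: [hobumo] → [hobumu]
/ibtiz/:
  A Glottal Epenthesis: [ibtiz] → [hibtiz]
  B Final Vowel Raising: no change — [hibtiz]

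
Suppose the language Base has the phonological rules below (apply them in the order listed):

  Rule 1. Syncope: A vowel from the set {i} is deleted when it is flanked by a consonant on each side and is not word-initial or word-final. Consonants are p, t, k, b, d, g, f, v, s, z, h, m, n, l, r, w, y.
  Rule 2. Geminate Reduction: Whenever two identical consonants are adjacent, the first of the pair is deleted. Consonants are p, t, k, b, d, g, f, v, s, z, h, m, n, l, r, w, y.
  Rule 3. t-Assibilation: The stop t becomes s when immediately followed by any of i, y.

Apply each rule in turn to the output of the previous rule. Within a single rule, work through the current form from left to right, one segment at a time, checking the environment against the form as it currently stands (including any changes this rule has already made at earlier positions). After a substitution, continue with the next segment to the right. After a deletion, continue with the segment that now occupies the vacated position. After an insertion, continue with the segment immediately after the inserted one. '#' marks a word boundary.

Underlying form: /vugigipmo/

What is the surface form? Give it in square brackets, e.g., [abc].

Rule 1 Syncope: [vugigipmo] → [vuggpmo]
Rule 2 Geminate Reduction: [vuggpmo] → [vugpmo]
Rule 3 t-Assibilation: no change — [vugpmo]

[vugpmo]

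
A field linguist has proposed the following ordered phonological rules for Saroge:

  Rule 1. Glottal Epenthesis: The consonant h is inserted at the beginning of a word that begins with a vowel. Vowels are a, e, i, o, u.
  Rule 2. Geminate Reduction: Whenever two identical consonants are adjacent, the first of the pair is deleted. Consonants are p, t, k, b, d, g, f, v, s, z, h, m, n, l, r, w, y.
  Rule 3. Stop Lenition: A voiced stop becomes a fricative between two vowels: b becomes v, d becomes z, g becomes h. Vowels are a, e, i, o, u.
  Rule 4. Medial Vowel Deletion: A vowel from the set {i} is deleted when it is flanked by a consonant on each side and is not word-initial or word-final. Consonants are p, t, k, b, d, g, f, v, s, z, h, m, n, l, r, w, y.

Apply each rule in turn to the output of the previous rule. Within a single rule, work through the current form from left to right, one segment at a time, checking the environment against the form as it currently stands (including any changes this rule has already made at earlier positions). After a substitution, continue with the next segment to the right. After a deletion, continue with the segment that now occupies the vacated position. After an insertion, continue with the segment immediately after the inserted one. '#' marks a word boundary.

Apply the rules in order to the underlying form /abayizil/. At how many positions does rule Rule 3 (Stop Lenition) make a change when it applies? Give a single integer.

Rule 1 Glottal Epenthesis: [abayizil] → [habayizil]
Rule 2 Geminate Reduction: no change — [habayizil]
Rule 3 Stop Lenition: [habayizil] → [havayizil]
Rule 4 Medial Vowel Deletion: [havayizil] → [havayzl]
Rule Rule 3 changed 1 position(s).

1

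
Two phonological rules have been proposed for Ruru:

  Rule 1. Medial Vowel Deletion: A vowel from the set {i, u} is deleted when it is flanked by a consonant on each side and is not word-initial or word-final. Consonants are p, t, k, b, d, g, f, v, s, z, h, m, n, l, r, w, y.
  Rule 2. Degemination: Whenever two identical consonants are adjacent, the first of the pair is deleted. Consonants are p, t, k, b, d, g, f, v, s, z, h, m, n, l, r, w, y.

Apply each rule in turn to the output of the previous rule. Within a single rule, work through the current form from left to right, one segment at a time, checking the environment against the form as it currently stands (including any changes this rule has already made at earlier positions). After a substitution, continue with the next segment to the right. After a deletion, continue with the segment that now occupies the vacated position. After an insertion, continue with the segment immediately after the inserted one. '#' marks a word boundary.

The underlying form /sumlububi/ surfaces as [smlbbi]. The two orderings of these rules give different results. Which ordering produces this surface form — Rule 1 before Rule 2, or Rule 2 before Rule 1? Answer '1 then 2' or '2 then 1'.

Order 1 then 2:
  1 Medial Vowel Deletion: [sumlububi] → [smlbbi]
  2 Degemination: [smlbbi] → [smlbi]
  result: [smlbi]
Order 2 then 1:
  2 Degemination: no change — [sumlububi]
  1 Medial Vowel Deletion: [sumlububi] → [smlbbi]
  result: [smlbbi]

2 then 1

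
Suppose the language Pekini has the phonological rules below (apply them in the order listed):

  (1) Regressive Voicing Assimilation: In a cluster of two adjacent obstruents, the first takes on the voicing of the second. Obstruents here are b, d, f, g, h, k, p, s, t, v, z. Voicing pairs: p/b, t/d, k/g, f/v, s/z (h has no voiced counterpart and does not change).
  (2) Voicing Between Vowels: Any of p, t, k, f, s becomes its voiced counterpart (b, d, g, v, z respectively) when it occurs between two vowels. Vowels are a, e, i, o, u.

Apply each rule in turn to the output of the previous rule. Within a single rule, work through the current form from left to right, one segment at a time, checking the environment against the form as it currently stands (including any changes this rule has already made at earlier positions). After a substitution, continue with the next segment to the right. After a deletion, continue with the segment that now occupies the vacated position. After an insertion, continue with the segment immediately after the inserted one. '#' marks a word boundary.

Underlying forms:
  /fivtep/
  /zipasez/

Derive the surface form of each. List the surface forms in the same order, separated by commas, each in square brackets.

[fiftep], [zibazez]

/fivtep/:
  (1) Regressive Voicing Assimilation: [fivtep] → [fiftep]
  (2) Voicing Between Vowels: no change — [fiftep]
/zipasez/:
  (1) Regressive Voicing Assimilation: no change — [zipasez]
  (2) Voicing Between Vowels: [zipasez] → [zibazez]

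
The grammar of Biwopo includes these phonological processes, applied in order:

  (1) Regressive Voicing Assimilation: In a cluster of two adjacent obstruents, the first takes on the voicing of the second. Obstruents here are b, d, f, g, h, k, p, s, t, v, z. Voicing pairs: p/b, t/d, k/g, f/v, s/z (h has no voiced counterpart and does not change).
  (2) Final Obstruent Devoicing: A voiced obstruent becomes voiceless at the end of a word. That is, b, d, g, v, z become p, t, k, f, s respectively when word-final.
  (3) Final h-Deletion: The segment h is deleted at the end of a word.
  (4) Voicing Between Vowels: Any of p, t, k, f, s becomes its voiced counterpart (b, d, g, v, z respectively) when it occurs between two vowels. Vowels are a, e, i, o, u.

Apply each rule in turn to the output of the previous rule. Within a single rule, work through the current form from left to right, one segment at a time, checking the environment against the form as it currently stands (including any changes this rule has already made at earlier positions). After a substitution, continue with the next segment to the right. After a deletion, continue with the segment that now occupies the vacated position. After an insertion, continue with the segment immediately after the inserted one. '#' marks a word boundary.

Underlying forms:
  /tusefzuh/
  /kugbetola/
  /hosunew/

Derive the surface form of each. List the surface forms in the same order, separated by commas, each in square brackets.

[tuzevzu], [kugbedola], [hozunew]

/tusefzuh/:
  (1) Regressive Voicing Assimilation: [tusefzuh] → [tusevzuh]
  (2) Final Obstruent Devoicing: no change — [tusevzuh]
  (3) Final h-Deletion: [tusevzuh] → [tusevzu]
  (4) Voicing Between Vowels: [tusevzu] → [tuzevzu]
/kugbetola/:
  (1) Regressive Voicing Assimilation: no change — [kugbetola]
  (2) Final Obstruent Devoicing: no change — [kugbetola]
  (3) Final h-Deletion: no change — [kugbetola]
  (4) Voicing Between Vowels: [kugbetola] → [kugbedola]
/hosunew/:
  (1) Regressive Voicing Assimilation: no change — [hosunew]
  (2) Final Obstruent Devoicing: no change — [hosunew]
  (3) Final h-Deletion: no change — [hosunew]
  (4) Voicing Between Vowels: [hosunew] → [hozunew]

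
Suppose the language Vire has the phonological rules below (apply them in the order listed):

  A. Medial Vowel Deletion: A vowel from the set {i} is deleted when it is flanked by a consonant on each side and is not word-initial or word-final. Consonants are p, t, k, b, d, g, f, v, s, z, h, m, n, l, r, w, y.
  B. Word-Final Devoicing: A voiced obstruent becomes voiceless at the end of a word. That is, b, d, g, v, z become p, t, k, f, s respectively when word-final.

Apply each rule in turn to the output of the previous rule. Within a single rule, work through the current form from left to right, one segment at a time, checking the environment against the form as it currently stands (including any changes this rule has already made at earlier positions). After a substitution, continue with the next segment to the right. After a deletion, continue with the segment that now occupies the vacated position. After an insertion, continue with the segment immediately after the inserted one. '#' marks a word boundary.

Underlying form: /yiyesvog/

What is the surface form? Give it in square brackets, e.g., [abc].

[yyesvok]

A Medial Vowel Deletion: [yiyesvog] → [yyesvog]
B Word-Final Devoicing: [yyesvog] → [yyesvok]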